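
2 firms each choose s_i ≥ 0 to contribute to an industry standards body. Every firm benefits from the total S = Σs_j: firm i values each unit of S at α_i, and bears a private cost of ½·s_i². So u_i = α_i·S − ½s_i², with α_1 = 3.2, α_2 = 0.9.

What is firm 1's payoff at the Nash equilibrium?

8

Firm i's FOC: ∂u_i/∂s_i = α_i − s_i = 0, so s_i* = α_i.
NE contributions = (3.2, 0.9); S = 4.1.
u_1 = α_1·S − ½·(s_1)² = 3.2·4.1 − ½·3.2² = 8.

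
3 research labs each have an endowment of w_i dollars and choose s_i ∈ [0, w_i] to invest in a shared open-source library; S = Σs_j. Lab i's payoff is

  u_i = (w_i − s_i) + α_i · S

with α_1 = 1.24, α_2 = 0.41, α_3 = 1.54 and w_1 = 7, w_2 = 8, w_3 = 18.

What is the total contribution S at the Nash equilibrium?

25

∂u_i/∂s_i = α_i − 1, so lab i contributes w_i if α_i > 1, else 0.
α_i > 1 for i ∈ {1, 3}; NE contributions (7, 0, 18), S = 25.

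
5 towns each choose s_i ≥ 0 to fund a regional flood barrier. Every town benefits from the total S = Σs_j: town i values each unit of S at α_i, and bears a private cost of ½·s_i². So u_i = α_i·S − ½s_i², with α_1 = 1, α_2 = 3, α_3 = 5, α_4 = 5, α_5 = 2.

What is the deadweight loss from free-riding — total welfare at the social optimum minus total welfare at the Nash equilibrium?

416

Town i's FOC: ∂u_i/∂s_i = α_i − s_i = 0, so s_i* = α_i.
NE contributions = (1, 3, 5, 5, 2); S = 16.
W^NE = (Σα)·S − ½Σα_i² = 16² − ½·64 = 224.
Planner sets s_i = Σα_j = 16 for every i, so S^SO = 5·16 = 80.
W^SO = (Σα)·S^SO − ½·5·(Σα)² = (5/2)·16² = 640.
Deadweight loss = W^SO − W^NE = 416.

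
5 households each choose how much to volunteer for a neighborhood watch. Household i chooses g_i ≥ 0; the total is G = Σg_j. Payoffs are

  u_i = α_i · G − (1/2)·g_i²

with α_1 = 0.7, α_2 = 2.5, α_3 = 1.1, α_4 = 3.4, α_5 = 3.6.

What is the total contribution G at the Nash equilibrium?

Household i's FOC: ∂u_i/∂g_i = α_i − g_i = 0, so g_i* = α_i.
NE contributions = (0.7, 2.5, 1.1, 3.4, 3.6); G = 11.3.

11.3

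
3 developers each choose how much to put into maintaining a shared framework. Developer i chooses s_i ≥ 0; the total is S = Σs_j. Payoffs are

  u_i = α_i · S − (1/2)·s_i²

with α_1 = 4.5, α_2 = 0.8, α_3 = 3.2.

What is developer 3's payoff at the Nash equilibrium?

Developer i's FOC: ∂u_i/∂s_i = α_i − s_i = 0, so s_i* = α_i.
NE contributions = (4.5, 0.8, 3.2); S = 8.5.
u_3 = α_3·S − ½·(s_3)² = 3.2·8.5 − ½·3.2² = 22.08.

22.08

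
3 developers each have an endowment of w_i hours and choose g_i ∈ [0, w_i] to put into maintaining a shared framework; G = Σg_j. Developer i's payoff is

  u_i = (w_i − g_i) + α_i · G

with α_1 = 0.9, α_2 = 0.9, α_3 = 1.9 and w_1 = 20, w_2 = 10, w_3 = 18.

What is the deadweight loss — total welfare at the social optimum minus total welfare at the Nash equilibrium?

81

∂u_i/∂g_i = α_i − 1, so developer i contributes w_i if α_i > 1, else 0.
α_i > 1 for i ∈ {3}; NE contributions (0, 0, 18), G = 18.
W^NE = Σw_i − G^NE + (Σα_i)·G^NE = 48 + 2.7·18 = 96.6.
Planner: ∂(Σu_j)/∂g_i = Σα_j − 1 = 2.7 > 0, so everyone contributes w_i; G^SO = 48, W^SO = 48 + 2.7·48 = 177.6.
Deadweight loss = 81.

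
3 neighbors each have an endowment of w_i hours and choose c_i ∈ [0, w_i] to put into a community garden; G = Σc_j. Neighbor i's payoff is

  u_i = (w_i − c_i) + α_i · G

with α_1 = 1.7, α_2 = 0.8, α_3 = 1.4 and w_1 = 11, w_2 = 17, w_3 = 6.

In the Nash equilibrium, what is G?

17

∂u_i/∂c_i = α_i − 1, so neighbor i contributes w_i if α_i > 1, else 0.
α_i > 1 for i ∈ {1, 3}; NE contributions (11, 0, 6), G = 17.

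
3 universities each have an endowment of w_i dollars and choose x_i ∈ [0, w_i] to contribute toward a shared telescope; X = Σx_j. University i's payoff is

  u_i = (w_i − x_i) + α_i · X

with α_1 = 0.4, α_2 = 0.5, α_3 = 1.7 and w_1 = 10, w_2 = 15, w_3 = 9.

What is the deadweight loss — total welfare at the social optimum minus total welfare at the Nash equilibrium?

∂u_i/∂x_i = α_i − 1, so university i contributes w_i if α_i > 1, else 0.
α_i > 1 for i ∈ {3}; NE contributions (0, 0, 9), X = 9.
W^NE = Σw_i − X^NE + (Σα_i)·X^NE = 34 + 1.6·9 = 48.4.
Planner: ∂(Σu_j)/∂x_i = Σα_j − 1 = 1.6 > 0, so everyone contributes w_i; X^SO = 34, W^SO = 34 + 1.6·34 = 88.4.
Deadweight loss = 40.

40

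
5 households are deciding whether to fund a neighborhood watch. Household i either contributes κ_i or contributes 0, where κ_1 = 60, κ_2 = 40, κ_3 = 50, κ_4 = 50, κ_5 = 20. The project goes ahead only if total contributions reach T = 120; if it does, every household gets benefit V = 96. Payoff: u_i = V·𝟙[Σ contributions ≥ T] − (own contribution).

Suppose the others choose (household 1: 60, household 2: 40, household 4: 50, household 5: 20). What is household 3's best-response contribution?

0

Others' total = 170 ≥ 120; contributing adds cost 50 for no extra benefit.
Best response: 0.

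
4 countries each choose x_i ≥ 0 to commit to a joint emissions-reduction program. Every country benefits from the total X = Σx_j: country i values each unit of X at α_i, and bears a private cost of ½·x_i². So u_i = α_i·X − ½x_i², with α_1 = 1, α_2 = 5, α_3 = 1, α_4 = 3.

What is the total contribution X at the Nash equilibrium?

Country i's FOC: ∂u_i/∂x_i = α_i − x_i = 0, so x_i* = α_i.
NE contributions = (1, 5, 1, 3); X = 10.

10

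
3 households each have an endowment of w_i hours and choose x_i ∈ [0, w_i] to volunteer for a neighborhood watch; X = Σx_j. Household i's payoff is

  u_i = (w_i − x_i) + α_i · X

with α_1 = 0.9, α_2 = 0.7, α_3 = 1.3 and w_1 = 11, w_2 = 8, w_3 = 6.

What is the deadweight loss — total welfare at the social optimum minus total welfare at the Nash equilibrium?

36.1

∂u_i/∂x_i = α_i − 1, so household i contributes w_i if α_i > 1, else 0.
α_i > 1 for i ∈ {3}; NE contributions (0, 0, 6), X = 6.
W^NE = Σw_i − X^NE + (Σα_i)·X^NE = 25 + 1.9·6 = 36.4.
Planner: ∂(Σu_j)/∂x_i = Σα_j − 1 = 1.9 > 0, so everyone contributes w_i; X^SO = 25, W^SO = 25 + 1.9·25 = 72.5.
Deadweight loss = 36.1.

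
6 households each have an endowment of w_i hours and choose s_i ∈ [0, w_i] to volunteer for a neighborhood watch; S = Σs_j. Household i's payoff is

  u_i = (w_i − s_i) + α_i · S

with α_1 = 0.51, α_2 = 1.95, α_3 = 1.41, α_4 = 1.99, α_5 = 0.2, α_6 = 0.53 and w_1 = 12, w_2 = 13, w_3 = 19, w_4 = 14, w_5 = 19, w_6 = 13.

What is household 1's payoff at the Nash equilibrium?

35.46

∂u_i/∂s_i = α_i − 1, so household i contributes w_i if α_i > 1, else 0.
α_i > 1 for i ∈ {2, 3, 4}; NE contributions (0, 13, 19, 14, 0, 0), S = 46.
u_1 = (12 − 0) + 0.51·46 = 35.46.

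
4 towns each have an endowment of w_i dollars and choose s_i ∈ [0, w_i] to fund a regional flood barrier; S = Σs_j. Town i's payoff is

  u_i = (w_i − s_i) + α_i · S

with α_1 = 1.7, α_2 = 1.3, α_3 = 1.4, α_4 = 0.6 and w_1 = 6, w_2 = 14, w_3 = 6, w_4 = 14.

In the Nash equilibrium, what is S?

26

∂u_i/∂s_i = α_i − 1, so town i contributes w_i if α_i > 1, else 0.
α_i > 1 for i ∈ {1, 2, 3}; NE contributions (6, 14, 6, 0), S = 26.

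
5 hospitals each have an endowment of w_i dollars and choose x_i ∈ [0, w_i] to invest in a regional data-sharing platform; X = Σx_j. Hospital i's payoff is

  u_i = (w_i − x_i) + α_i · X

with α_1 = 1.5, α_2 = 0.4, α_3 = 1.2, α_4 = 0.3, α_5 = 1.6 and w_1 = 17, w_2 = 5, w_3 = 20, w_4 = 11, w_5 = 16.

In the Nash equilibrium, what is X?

53

∂u_i/∂x_i = α_i − 1, so hospital i contributes w_i if α_i > 1, else 0.
α_i > 1 for i ∈ {1, 3, 5}; NE contributions (17, 0, 20, 0, 16), X = 53.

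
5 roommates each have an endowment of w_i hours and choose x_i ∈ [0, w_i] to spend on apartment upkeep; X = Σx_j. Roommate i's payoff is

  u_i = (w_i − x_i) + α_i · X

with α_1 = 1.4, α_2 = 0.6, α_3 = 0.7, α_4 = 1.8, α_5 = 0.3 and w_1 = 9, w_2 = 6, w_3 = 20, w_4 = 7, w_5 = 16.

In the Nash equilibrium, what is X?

16

∂u_i/∂x_i = α_i − 1, so roommate i contributes w_i if α_i > 1, else 0.
α_i > 1 for i ∈ {1, 4}; NE contributions (9, 0, 0, 7, 0), X = 16.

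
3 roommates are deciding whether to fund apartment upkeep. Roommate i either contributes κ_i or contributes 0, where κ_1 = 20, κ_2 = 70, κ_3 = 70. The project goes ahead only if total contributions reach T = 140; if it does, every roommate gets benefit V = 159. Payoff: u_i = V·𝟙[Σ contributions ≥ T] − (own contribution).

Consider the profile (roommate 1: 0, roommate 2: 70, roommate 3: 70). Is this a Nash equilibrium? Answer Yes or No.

Yes

Total = 140 ≥ 140: provided.
Roommate 1 (pledges 0, payoff 159): pledging 20 → total 160, payoff 139. No gain.
Roommate 2 (pledges 70, payoff 89): dropping to 0 → total 70, payoff 0. No gain.
Roommate 3 (pledges 70, payoff 89): dropping to 0 → total 70, payoff 0. No gain.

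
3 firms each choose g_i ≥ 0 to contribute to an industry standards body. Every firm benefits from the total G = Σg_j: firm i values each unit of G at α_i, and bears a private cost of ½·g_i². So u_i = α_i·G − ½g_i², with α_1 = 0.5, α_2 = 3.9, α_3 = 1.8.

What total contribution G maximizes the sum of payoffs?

Planner FOC: ∂(Σu_j)/∂g_i = (Σα_j) − g_i = 0, so g_i^SO = Σα_j = 6.2 for every i; G^SO = 18.6.

18.6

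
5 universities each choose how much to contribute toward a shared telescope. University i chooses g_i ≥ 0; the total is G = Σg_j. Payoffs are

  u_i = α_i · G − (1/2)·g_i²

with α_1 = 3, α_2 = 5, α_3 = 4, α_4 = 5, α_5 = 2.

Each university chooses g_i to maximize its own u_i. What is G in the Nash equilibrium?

19

University i's FOC: ∂u_i/∂g_i = α_i − g_i = 0, so g_i* = α_i.
NE contributions = (3, 5, 4, 5, 2); G = 19.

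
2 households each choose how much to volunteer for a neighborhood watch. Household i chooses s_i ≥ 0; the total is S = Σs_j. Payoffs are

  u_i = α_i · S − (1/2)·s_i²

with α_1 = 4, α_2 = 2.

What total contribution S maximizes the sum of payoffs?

Planner FOC: ∂(Σu_j)/∂s_i = (Σα_j) − s_i = 0, so s_i^SO = Σα_j = 6 for every i; S^SO = 12.

12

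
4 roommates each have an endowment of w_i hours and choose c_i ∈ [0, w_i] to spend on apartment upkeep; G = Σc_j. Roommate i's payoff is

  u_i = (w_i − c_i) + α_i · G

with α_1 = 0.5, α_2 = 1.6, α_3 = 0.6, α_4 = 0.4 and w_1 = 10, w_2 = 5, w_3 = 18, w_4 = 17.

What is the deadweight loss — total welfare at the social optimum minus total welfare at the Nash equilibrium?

∂u_i/∂c_i = α_i − 1, so roommate i contributes w_i if α_i > 1, else 0.
α_i > 1 for i ∈ {2}; NE contributions (0, 5, 0, 0), G = 5.
W^NE = Σw_i − G^NE + (Σα_i)·G^NE = 50 + 2.1·5 = 60.5.
Planner: ∂(Σu_j)/∂c_i = Σα_j − 1 = 2.1 > 0, so everyone contributes w_i; G^SO = 50, W^SO = 50 + 2.1·50 = 155.
Deadweight loss = 94.5.

94.5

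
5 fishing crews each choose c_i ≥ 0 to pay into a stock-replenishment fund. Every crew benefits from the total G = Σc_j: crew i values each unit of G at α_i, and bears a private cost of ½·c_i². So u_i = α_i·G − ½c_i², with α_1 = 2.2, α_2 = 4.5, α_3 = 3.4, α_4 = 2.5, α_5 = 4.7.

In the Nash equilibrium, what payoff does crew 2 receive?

67.725

Crew i's FOC: ∂u_i/∂c_i = α_i − c_i = 0, so c_i* = α_i.
NE contributions = (2.2, 4.5, 3.4, 2.5, 4.7); G = 17.3.
u_2 = α_2·G − ½·(c_2)² = 4.5·17.3 − ½·4.5² = 67.725.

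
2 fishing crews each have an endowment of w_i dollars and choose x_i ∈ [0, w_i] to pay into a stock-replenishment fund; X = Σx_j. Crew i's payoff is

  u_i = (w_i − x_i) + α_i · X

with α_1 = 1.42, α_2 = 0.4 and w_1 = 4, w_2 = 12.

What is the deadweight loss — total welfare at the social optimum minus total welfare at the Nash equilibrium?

∂u_i/∂x_i = α_i − 1, so crew i contributes w_i if α_i > 1, else 0.
α_i > 1 for i ∈ {1}; NE contributions (4, 0), X = 4.
W^NE = Σw_i − X^NE + (Σα_i)·X^NE = 16 + 0.82·4 = 19.28.
Planner: ∂(Σu_j)/∂x_i = Σα_j − 1 = 0.82 > 0, so everyone contributes w_i; X^SO = 16, W^SO = 16 + 0.82·16 = 29.12.
Deadweight loss = 9.84.

9.84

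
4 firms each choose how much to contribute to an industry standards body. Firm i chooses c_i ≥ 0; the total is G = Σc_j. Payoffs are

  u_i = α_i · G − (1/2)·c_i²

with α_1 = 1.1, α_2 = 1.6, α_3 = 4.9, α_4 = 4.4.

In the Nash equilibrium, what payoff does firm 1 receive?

12.595

Firm i's FOC: ∂u_i/∂c_i = α_i − c_i = 0, so c_i* = α_i.
NE contributions = (1.1, 1.6, 4.9, 4.4); G = 12.
u_1 = α_1·G − ½·(c_1)² = 1.1·12 − ½·1.1² = 12.595.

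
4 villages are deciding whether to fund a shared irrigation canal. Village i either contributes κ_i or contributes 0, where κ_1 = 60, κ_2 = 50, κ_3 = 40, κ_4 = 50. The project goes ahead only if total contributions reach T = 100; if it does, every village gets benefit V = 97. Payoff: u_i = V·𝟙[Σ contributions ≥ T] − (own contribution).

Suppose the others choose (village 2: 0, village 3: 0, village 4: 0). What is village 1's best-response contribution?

0

Others' total = 0. Even contributing 60 gives 60 < 100: no benefit either way.
Best response: 0.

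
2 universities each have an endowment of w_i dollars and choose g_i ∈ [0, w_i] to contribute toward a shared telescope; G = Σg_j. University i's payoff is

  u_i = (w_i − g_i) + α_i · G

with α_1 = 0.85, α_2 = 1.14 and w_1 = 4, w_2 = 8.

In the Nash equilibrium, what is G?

∂u_i/∂g_i = α_i − 1, so university i contributes w_i if α_i > 1, else 0.
α_i > 1 for i ∈ {2}; NE contributions (0, 8), G = 8.

8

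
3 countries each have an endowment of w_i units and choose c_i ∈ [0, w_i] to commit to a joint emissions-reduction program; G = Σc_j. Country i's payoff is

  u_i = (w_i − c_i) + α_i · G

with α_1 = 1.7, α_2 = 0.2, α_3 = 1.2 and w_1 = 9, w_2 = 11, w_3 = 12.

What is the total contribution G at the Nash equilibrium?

21

∂u_i/∂c_i = α_i − 1, so country i contributes w_i if α_i > 1, else 0.
α_i > 1 for i ∈ {1, 3}; NE contributions (9, 0, 12), G = 21.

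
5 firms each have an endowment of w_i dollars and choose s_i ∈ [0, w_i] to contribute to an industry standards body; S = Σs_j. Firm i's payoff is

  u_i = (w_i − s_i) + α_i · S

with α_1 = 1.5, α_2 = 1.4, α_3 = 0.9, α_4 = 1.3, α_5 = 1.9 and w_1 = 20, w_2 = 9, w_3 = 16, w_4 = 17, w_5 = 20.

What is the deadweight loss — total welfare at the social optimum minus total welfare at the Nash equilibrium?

96

∂u_i/∂s_i = α_i − 1, so firm i contributes w_i if α_i > 1, else 0.
α_i > 1 for i ∈ {1, 2, 4, 5}; NE contributions (20, 9, 0, 17, 20), S = 66.
W^NE = Σw_i − S^NE + (Σα_i)·S^NE = 82 + 6·66 = 478.
Planner: ∂(Σu_j)/∂s_i = Σα_j − 1 = 6 > 0, so everyone contributes w_i; S^SO = 82, W^SO = 82 + 6·82 = 574.
Deadweight loss = 96.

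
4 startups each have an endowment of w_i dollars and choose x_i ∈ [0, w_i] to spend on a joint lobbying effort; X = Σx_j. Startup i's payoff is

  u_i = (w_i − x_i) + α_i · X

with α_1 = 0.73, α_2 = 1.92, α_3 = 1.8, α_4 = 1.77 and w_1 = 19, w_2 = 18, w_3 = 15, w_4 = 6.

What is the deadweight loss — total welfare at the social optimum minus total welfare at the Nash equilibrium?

99.18

∂u_i/∂x_i = α_i − 1, so startup i contributes w_i if α_i > 1, else 0.
α_i > 1 for i ∈ {2, 3, 4}; NE contributions (0, 18, 15, 6), X = 39.
W^NE = Σw_i − X^NE + (Σα_i)·X^NE = 58 + 5.22·39 = 261.58.
Planner: ∂(Σu_j)/∂x_i = Σα_j − 1 = 5.22 > 0, so everyone contributes w_i; X^SO = 58, W^SO = 58 + 5.22·58 = 360.76.
Deadweight loss = 99.18.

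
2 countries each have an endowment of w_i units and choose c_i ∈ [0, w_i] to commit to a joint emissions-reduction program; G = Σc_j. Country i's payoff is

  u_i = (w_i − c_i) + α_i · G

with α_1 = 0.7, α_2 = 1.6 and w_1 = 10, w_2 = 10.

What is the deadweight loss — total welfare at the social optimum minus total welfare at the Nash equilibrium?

13

∂u_i/∂c_i = α_i − 1, so country i contributes w_i if α_i > 1, else 0.
α_i > 1 for i ∈ {2}; NE contributions (0, 10), G = 10.
W^NE = Σw_i − G^NE + (Σα_i)·G^NE = 20 + 1.3·10 = 33.
Planner: ∂(Σu_j)/∂c_i = Σα_j − 1 = 1.3 > 0, so everyone contributes w_i; G^SO = 20, W^SO = 20 + 1.3·20 = 46.
Deadweight loss = 13.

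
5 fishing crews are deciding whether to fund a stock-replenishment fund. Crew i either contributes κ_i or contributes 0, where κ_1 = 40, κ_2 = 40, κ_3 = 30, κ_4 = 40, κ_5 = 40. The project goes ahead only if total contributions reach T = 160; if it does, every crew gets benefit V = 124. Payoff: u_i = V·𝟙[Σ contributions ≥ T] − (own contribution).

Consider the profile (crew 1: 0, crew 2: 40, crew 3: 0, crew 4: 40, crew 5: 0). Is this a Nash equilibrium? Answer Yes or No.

No

Total = 80 < 160: not provided.
Crew 1 (pledges 0, payoff 0): pledging 40 → total 120, payoff -40. No gain.
Crew 2 (pledges 40, payoff -40): dropping to 0 → total 40, payoff 0. Profitable deviation.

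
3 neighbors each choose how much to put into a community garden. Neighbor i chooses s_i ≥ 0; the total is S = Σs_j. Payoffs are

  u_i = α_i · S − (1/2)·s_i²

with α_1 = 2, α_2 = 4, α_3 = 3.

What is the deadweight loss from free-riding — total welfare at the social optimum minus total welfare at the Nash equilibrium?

55

Neighbor i's FOC: ∂u_i/∂s_i = α_i − s_i = 0, so s_i* = α_i.
NE contributions = (2, 4, 3); S = 9.
W^NE = (Σα)·S − ½Σα_i² = 9² − ½·29 = 66.5.
Planner sets s_i = Σα_j = 9 for every i, so S^SO = 3·9 = 27.
W^SO = (Σα)·S^SO − ½·3·(Σα)² = (3/2)·9² = 121.5.
Deadweight loss = W^SO − W^NE = 55.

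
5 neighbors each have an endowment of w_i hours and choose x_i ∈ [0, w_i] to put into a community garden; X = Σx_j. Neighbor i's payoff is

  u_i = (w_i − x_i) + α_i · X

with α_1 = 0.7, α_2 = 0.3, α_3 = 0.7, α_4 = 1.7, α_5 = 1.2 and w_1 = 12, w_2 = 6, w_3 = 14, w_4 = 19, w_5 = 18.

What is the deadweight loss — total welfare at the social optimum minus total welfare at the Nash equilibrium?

∂u_i/∂x_i = α_i − 1, so neighbor i contributes w_i if α_i > 1, else 0.
α_i > 1 for i ∈ {4, 5}; NE contributions (0, 0, 0, 19, 18), X = 37.
W^NE = Σw_i − X^NE + (Σα_i)·X^NE = 69 + 3.6·37 = 202.2.
Planner: ∂(Σu_j)/∂x_i = Σα_j − 1 = 3.6 > 0, so everyone contributes w_i; X^SO = 69, W^SO = 69 + 3.6·69 = 317.4.
Deadweight loss = 115.2.

115.2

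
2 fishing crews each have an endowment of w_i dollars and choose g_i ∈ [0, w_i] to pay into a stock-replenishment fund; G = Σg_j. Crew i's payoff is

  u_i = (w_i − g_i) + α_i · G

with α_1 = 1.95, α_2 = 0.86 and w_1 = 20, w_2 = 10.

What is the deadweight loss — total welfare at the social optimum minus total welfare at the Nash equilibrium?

18.1

∂u_i/∂g_i = α_i − 1, so crew i contributes w_i if α_i > 1, else 0.
α_i > 1 for i ∈ {1}; NE contributions (20, 0), G = 20.
W^NE = Σw_i − G^NE + (Σα_i)·G^NE = 30 + 1.81·20 = 66.2.
Planner: ∂(Σu_j)/∂g_i = Σα_j − 1 = 1.81 > 0, so everyone contributes w_i; G^SO = 30, W^SO = 30 + 1.81·30 = 84.3.
Deadweight loss = 18.1.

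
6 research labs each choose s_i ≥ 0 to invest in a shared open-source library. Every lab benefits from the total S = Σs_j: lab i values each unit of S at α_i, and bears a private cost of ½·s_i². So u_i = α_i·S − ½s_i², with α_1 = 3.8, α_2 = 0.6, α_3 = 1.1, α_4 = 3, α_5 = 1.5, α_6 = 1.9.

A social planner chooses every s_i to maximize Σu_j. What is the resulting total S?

Planner FOC: ∂(Σu_j)/∂s_i = (Σα_j) − s_i = 0, so s_i^SO = Σα_j = 11.9 for every i; S^SO = 71.4.

71.4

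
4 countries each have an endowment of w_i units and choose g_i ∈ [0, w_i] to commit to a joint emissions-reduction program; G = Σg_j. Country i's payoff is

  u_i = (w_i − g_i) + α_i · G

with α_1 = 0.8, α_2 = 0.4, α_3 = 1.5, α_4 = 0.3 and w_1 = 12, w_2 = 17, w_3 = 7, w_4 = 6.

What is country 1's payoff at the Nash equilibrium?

∂u_i/∂g_i = α_i − 1, so country i contributes w_i if α_i > 1, else 0.
α_i > 1 for i ∈ {3}; NE contributions (0, 0, 7, 0), G = 7.
u_1 = (12 − 0) + 0.8·7 = 17.6.

17.6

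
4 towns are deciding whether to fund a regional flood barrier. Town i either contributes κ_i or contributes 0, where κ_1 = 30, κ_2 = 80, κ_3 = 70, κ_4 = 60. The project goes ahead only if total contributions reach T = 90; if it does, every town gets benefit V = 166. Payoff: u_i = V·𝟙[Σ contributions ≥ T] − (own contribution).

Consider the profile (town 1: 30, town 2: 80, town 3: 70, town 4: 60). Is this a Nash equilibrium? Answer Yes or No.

Total = 240 ≥ 90: provided.
Town 1 (pledges 30, payoff 136): dropping to 0 → total 210, payoff 166. Profitable deviation.

No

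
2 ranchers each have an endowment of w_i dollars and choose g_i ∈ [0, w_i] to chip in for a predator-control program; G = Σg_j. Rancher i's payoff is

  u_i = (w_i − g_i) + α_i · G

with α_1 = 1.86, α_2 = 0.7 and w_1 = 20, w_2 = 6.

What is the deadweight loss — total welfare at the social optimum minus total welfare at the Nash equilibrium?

∂u_i/∂g_i = α_i − 1, so rancher i contributes w_i if α_i > 1, else 0.
α_i > 1 for i ∈ {1}; NE contributions (20, 0), G = 20.
W^NE = Σw_i − G^NE + (Σα_i)·G^NE = 26 + 1.56·20 = 57.2.
Planner: ∂(Σu_j)/∂g_i = Σα_j − 1 = 1.56 > 0, so everyone contributes w_i; G^SO = 26, W^SO = 26 + 1.56·26 = 66.56.
Deadweight loss = 9.36.

9.36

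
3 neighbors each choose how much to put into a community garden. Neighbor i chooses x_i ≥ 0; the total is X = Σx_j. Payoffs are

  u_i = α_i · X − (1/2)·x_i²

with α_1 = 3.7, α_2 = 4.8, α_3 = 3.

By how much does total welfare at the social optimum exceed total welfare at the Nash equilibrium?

88.99

Neighbor i's FOC: ∂u_i/∂x_i = α_i − x_i = 0, so x_i* = α_i.
NE contributions = (3.7, 4.8, 3); X = 11.5.
W^NE = (Σα)·X − ½Σα_i² = 11.5² − ½·45.73 = 109.385.
Planner sets x_i = Σα_j = 11.5 for every i, so X^SO = 3·11.5 = 34.5.
W^SO = (Σα)·X^SO − ½·3·(Σα)² = (3/2)·11.5² = 198.375.
Deadweight loss = W^SO − W^NE = 88.99.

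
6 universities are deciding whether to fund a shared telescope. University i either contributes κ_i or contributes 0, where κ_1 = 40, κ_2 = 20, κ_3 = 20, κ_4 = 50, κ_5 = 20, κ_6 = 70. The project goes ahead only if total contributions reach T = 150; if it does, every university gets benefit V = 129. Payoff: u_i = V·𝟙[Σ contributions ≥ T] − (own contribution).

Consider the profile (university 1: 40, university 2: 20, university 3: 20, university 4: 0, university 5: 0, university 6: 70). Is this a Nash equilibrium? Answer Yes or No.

Yes

Total = 150 ≥ 150: provided.
University 1 (pledges 40, payoff 89): dropping to 0 → total 110, payoff 0. No gain.
University 2 (pledges 20, payoff 109): dropping to 0 → total 130, payoff 0. No gain.
University 3 (pledges 20, payoff 109): dropping to 0 → total 130, payoff 0. No gain.
University 4 (pledges 0, payoff 129): pledging 50 → total 200, payoff 79. No gain.
University 5 (pledges 0, payoff 129): pledging 20 → total 170, payoff 109. No gain.
University 6 (pledges 70, payoff 59): dropping to 0 → total 80, payoff 0. No gain.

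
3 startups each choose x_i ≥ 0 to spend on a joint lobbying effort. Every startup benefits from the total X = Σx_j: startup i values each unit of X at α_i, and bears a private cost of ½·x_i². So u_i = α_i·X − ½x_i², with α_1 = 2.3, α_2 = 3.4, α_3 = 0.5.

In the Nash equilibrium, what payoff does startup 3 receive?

Startup i's FOC: ∂u_i/∂x_i = α_i − x_i = 0, so x_i* = α_i.
NE contributions = (2.3, 3.4, 0.5); X = 6.2.
u_3 = α_3·X − ½·(x_3)² = 0.5·6.2 − ½·0.5² = 2.975.

2.975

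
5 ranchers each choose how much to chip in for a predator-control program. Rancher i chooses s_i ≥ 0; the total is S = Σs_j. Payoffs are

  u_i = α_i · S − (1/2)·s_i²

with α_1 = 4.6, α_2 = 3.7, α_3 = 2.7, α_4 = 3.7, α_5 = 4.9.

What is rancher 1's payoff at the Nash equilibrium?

79.58

Rancher i's FOC: ∂u_i/∂s_i = α_i − s_i = 0, so s_i* = α_i.
NE contributions = (4.6, 3.7, 2.7, 3.7, 4.9); S = 19.6.
u_1 = α_1·S − ½·(s_1)² = 4.6·19.6 − ½·4.6² = 79.58.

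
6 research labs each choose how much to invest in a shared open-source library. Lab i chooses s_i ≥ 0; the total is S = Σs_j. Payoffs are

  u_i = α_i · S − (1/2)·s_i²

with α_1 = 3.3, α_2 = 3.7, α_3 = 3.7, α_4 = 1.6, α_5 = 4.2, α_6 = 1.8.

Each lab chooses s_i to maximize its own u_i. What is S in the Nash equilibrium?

18.3

Lab i's FOC: ∂u_i/∂s_i = α_i − s_i = 0, so s_i* = α_i.
NE contributions = (3.3, 3.7, 3.7, 1.6, 4.2, 1.8); S = 18.3.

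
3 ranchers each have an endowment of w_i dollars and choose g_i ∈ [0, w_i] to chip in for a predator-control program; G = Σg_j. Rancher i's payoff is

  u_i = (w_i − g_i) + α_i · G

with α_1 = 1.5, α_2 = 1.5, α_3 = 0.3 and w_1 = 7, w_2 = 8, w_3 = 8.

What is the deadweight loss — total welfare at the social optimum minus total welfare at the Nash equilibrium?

18.4

∂u_i/∂g_i = α_i − 1, so rancher i contributes w_i if α_i > 1, else 0.
α_i > 1 for i ∈ {1, 2}; NE contributions (7, 8, 0), G = 15.
W^NE = Σw_i − G^NE + (Σα_i)·G^NE = 23 + 2.3·15 = 57.5.
Planner: ∂(Σu_j)/∂g_i = Σα_j − 1 = 2.3 > 0, so everyone contributes w_i; G^SO = 23, W^SO = 23 + 2.3·23 = 75.9.
Deadweight loss = 18.4.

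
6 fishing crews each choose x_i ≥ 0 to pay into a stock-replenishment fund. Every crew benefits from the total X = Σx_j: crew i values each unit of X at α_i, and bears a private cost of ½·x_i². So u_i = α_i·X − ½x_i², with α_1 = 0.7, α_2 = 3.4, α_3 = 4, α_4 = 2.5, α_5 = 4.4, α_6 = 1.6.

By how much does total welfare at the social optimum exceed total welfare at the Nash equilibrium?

579.23

Crew i's FOC: ∂u_i/∂x_i = α_i − x_i = 0, so x_i* = α_i.
NE contributions = (0.7, 3.4, 4, 2.5, 4.4, 1.6); X = 16.6.
W^NE = (Σα)·X − ½Σα_i² = 16.6² − ½·56.22 = 247.45.
Planner sets x_i = Σα_j = 16.6 for every i, so X^SO = 6·16.6 = 99.6.
W^SO = (Σα)·X^SO − ½·6·(Σα)² = (6/2)·16.6² = 826.68.
Deadweight loss = W^SO − W^NE = 579.23.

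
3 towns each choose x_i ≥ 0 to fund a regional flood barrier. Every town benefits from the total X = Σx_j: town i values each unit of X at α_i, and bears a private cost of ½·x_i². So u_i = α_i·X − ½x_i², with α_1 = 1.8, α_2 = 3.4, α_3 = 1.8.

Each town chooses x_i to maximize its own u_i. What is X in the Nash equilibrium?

7

Town i's FOC: ∂u_i/∂x_i = α_i − x_i = 0, so x_i* = α_i.
NE contributions = (1.8, 3.4, 1.8); X = 7.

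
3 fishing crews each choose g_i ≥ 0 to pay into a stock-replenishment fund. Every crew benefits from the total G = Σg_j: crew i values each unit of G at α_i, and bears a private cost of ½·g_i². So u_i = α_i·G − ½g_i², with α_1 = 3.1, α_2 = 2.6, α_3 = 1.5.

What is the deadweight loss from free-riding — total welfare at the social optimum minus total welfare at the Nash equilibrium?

Crew i's FOC: ∂u_i/∂g_i = α_i − g_i = 0, so g_i* = α_i.
NE contributions = (3.1, 2.6, 1.5); G = 7.2.
W^NE = (Σα)·G − ½Σα_i² = 7.2² − ½·18.62 = 42.53.
Planner sets g_i = Σα_j = 7.2 for every i, so G^SO = 3·7.2 = 21.6.
W^SO = (Σα)·G^SO − ½·3·(Σα)² = (3/2)·7.2² = 77.76.
Deadweight loss = W^SO − W^NE = 35.23.

35.23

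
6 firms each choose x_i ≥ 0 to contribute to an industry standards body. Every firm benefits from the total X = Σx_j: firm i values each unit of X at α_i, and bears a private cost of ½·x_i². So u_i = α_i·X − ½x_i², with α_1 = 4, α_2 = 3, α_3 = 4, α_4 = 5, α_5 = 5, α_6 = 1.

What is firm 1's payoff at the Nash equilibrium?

80

Firm i's FOC: ∂u_i/∂x_i = α_i − x_i = 0, so x_i* = α_i.
NE contributions = (4, 3, 4, 5, 5, 1); X = 22.
u_1 = α_1·X − ½·(x_1)² = 4·22 − ½·4² = 80.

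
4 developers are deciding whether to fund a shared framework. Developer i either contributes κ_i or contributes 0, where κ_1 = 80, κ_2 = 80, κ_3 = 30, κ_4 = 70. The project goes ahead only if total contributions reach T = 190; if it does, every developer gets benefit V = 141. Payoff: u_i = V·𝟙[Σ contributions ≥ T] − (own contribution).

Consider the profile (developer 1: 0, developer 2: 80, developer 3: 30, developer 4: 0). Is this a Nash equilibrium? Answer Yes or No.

No

Total = 110 < 190: not provided.
Developer 1 (pledges 0, payoff 0): pledging 80 → total 190, payoff 61. Profitable deviation.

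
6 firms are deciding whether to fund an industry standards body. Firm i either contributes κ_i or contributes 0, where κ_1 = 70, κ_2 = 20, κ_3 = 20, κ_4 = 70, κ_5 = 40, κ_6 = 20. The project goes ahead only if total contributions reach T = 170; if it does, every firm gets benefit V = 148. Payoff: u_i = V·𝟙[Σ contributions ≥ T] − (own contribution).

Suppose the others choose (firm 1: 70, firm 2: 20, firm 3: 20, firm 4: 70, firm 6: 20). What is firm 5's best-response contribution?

0

Others' total = 200 ≥ 170; contributing adds cost 40 for no extra benefit.
Best response: 0.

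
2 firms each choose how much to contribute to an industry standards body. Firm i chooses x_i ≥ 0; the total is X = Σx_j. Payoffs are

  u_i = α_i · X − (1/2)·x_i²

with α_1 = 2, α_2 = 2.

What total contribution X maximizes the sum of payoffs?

8

Planner FOC: ∂(Σu_j)/∂x_i = (Σα_j) − x_i = 0, so x_i^SO = Σα_j = 4 for every i; X^SO = 8.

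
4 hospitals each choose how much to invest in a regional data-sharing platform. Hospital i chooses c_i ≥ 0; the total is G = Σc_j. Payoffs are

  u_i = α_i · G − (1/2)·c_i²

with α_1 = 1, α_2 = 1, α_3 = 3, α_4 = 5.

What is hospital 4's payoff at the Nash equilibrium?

37.5

Hospital i's FOC: ∂u_i/∂c_i = α_i − c_i = 0, so c_i* = α_i.
NE contributions = (1, 1, 3, 5); G = 10.
u_4 = α_4·G − ½·(c_4)² = 5·10 − ½·5² = 37.5.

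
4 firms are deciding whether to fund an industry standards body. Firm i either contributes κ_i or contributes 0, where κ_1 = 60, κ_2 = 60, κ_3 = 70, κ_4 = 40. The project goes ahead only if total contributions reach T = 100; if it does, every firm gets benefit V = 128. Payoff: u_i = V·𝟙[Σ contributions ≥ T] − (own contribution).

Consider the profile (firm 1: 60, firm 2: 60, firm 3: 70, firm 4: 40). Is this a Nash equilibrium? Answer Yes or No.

Total = 230 ≥ 100: provided.
Firm 1 (pledges 60, payoff 68): dropping to 0 → total 170, payoff 128. Profitable deviation.

No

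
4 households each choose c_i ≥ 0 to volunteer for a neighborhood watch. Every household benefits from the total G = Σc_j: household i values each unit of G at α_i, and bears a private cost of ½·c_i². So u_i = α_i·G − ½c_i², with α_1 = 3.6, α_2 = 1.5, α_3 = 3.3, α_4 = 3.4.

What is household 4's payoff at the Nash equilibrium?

34.34

Household i's FOC: ∂u_i/∂c_i = α_i − c_i = 0, so c_i* = α_i.
NE contributions = (3.6, 1.5, 3.3, 3.4); G = 11.8.
u_4 = α_4·G − ½·(c_4)² = 3.4·11.8 − ½·3.4² = 34.34.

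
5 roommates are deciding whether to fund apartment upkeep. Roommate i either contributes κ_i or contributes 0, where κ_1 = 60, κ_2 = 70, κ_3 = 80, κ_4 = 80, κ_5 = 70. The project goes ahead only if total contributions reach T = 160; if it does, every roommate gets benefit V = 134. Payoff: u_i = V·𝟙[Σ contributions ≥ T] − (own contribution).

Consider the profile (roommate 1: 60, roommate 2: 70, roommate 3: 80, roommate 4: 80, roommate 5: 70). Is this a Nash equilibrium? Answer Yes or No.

No

Total = 360 ≥ 160: provided.
Roommate 1 (pledges 60, payoff 74): dropping to 0 → total 300, payoff 134. Profitable deviation.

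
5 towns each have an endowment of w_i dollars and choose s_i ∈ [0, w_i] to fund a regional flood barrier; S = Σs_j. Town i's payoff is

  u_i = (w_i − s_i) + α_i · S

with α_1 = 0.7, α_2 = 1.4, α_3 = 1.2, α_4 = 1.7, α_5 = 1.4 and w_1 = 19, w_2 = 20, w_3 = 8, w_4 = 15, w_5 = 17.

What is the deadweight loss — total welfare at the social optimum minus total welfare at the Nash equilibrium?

∂u_i/∂s_i = α_i − 1, so town i contributes w_i if α_i > 1, else 0.
α_i > 1 for i ∈ {2, 3, 4, 5}; NE contributions (0, 20, 8, 15, 17), S = 60.
W^NE = Σw_i − S^NE + (Σα_i)·S^NE = 79 + 5.4·60 = 403.
Planner: ∂(Σu_j)/∂s_i = Σα_j − 1 = 5.4 > 0, so everyone contributes w_i; S^SO = 79, W^SO = 79 + 5.4·79 = 505.6.
Deadweight loss = 102.6.

102.6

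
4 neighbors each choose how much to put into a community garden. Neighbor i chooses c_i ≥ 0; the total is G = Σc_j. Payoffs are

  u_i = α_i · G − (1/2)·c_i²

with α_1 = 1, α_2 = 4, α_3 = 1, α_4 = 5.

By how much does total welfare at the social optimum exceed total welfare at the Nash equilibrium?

142.5

Neighbor i's FOC: ∂u_i/∂c_i = α_i − c_i = 0, so c_i* = α_i.
NE contributions = (1, 4, 1, 5); G = 11.
W^NE = (Σα)·G − ½Σα_i² = 11² − ½·43 = 99.5.
Planner sets c_i = Σα_j = 11 for every i, so G^SO = 4·11 = 44.
W^SO = (Σα)·G^SO − ½·4·(Σα)² = (4/2)·11² = 242.
Deadweight loss = W^SO − W^NE = 142.5.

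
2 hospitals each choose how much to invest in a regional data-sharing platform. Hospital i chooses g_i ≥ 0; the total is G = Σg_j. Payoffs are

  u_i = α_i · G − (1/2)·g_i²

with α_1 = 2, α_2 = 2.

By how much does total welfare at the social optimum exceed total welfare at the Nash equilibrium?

Hospital i's FOC: ∂u_i/∂g_i = α_i − g_i = 0, so g_i* = α_i.
NE contributions = (2, 2); G = 4.
W^NE = (Σα)·G − ½Σα_i² = 4² − ½·8 = 12.
Planner sets g_i = Σα_j = 4 for every i, so G^SO = 2·4 = 8.
W^SO = (Σα)·G^SO − ½·2·(Σα)² = (2/2)·4² = 16.
Deadweight loss = W^SO − W^NE = 4.

4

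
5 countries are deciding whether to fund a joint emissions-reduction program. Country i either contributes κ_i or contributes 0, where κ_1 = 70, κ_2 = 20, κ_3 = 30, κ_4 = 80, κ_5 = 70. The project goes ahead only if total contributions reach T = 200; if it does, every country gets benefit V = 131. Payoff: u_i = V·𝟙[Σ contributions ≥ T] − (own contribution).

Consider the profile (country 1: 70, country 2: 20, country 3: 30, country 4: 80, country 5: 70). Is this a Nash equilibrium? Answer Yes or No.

Total = 270 ≥ 200: provided.
Country 1 (pledges 70, payoff 61): dropping to 0 → total 200, payoff 131. Profitable deviation.

No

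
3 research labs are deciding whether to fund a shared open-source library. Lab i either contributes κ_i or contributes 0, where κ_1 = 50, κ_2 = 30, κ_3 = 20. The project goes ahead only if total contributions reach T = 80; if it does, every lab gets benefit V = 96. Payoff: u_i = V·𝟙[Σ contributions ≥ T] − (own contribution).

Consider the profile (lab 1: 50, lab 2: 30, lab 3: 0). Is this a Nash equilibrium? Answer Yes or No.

Yes

Total = 80 ≥ 80: provided.
Lab 1 (pledges 50, payoff 46): dropping to 0 → total 30, payoff 0. No gain.
Lab 2 (pledges 30, payoff 66): dropping to 0 → total 50, payoff 0. No gain.
Lab 3 (pledges 0, payoff 96): pledging 20 → total 100, payoff 76. No gain.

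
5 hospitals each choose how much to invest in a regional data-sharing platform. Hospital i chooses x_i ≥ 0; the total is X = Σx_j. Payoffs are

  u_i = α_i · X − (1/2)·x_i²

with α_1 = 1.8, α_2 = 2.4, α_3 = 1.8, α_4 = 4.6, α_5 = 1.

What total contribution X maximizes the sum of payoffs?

58

Planner FOC: ∂(Σu_j)/∂x_i = (Σα_j) − x_i = 0, so x_i^SO = Σα_j = 11.6 for every i; X^SO = 58.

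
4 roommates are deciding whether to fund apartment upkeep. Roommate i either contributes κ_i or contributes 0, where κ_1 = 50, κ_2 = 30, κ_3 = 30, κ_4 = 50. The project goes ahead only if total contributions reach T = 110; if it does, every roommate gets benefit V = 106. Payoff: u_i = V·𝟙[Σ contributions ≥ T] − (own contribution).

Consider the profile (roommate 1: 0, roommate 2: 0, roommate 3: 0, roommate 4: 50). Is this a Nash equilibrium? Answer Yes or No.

No

Total = 50 < 110: not provided.
Roommate 1 (pledges 0, payoff 0): pledging 50 → total 100, payoff -50. No gain.
Roommate 2 (pledges 0, payoff 0): pledging 30 → total 80, payoff -30. No gain.
Roommate 3 (pledges 0, payoff 0): pledging 30 → total 80, payoff -30. No gain.
Roommate 4 (pledges 50, payoff -50): dropping to 0 → total 0, payoff 0. Profitable deviation.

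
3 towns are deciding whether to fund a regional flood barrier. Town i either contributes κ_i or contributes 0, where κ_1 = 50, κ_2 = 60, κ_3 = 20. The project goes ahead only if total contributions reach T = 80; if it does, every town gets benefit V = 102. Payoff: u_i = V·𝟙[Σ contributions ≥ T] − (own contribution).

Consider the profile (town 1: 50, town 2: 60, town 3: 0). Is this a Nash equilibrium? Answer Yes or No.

Total = 110 ≥ 80: provided.
Town 1 (pledges 50, payoff 52): dropping to 0 → total 60, payoff 0. No gain.
Town 2 (pledges 60, payoff 42): dropping to 0 → total 50, payoff 0. No gain.
Town 3 (pledges 0, payoff 102): pledging 20 → total 130, payoff 82. No gain.

Yes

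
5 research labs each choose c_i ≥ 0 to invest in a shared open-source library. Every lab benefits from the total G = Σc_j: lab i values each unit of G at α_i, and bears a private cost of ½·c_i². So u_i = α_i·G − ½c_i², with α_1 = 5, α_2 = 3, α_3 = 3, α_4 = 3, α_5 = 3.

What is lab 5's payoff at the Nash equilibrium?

46.5

Lab i's FOC: ∂u_i/∂c_i = α_i − c_i = 0, so c_i* = α_i.
NE contributions = (5, 3, 3, 3, 3); G = 17.
u_5 = α_5·G − ½·(c_5)² = 3·17 − ½·3² = 46.5.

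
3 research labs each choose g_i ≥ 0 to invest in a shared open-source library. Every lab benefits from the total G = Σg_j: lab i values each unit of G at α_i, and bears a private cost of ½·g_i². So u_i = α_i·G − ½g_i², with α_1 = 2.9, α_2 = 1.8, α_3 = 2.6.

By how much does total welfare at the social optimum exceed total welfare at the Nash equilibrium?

35.85

Lab i's FOC: ∂u_i/∂g_i = α_i − g_i = 0, so g_i* = α_i.
NE contributions = (2.9, 1.8, 2.6); G = 7.3.
W^NE = (Σα)·G − ½Σα_i² = 7.3² − ½·18.41 = 44.085.
Planner sets g_i = Σα_j = 7.3 for every i, so G^SO = 3·7.3 = 21.9.
W^SO = (Σα)·G^SO − ½·3·(Σα)² = (3/2)·7.3² = 79.935.
Deadweight loss = W^SO − W^NE = 35.85.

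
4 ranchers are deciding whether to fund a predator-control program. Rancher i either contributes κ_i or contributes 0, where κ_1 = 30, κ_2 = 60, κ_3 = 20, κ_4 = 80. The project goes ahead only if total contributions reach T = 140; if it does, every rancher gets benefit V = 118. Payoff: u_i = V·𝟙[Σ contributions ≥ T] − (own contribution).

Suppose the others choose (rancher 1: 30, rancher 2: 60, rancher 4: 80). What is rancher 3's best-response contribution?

0

Others' total = 170 ≥ 140; contributing adds cost 20 for no extra benefit.
Best response: 0.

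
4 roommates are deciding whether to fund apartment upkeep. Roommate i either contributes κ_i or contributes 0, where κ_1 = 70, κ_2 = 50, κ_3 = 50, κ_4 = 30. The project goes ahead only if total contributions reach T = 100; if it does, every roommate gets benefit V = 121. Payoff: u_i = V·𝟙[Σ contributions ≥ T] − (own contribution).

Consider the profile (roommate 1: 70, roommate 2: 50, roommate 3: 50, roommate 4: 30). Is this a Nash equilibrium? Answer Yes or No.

No

Total = 200 ≥ 100: provided.
Roommate 1 (pledges 70, payoff 51): dropping to 0 → total 130, payoff 121. Profitable deviation.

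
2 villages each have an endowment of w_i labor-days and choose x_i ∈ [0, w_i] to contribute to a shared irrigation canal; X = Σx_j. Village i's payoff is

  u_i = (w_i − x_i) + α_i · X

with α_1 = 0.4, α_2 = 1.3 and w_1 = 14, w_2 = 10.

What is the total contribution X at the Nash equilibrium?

10

∂u_i/∂x_i = α_i − 1, so village i contributes w_i if α_i > 1, else 0.
α_i > 1 for i ∈ {2}; NE contributions (0, 10), X = 10.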